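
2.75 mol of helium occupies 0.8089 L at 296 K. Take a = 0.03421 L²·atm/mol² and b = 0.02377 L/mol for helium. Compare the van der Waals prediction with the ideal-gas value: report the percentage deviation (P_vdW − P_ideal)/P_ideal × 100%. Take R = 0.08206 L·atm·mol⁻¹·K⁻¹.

Ideal: P_ideal = nRT/V = (2.75)(0.08206)(296)/0.8089 = 82.5774 atm
vdW: P = nRT/(V − nb) − a n²/V² = 66.7968/0.743533 − 0.258713/0.654319 = 89.8370 − 0.395393 = 89.4416 atm
% deviation = (89.4416 − 82.5774)/82.5774 × 100% = 8.31%

8.31 %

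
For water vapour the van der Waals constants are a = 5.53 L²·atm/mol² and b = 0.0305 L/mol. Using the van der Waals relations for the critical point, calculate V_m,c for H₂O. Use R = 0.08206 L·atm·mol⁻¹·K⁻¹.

For a van der Waals gas, V_m,c = 3b.
V_m,c = 3×0.0305 = 0.09150 L/mol

V_m,c ≈ 0.09150 L/mol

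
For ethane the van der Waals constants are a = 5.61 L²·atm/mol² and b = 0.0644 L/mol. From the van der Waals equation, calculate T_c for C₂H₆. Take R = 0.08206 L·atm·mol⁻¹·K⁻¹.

For a van der Waals gas, T_c = 8a/(27Rb).
T_c = 8×5.61/(27×0.08206×0.0644) = 44.880/0.14269 = 314.5 K

T_c ≈ 314.5 K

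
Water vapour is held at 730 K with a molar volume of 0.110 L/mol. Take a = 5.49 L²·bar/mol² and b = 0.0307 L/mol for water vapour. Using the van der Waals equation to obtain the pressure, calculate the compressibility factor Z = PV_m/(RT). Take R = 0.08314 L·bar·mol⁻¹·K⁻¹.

Z ≈ 0.5648

P = RT/(V_m − b) − a/V_m² = (0.08314)(730)/(0.110 − 0.0307) − 5.49/(0.110)²
  = 60.692/0.079300 − 453.72 = 765.35 − 453.72 = 311.63 bar
Z = PV_m/(RT) = (311.63)(0.110)/((0.08314)(730)) = 34.279/60.692 = 0.5648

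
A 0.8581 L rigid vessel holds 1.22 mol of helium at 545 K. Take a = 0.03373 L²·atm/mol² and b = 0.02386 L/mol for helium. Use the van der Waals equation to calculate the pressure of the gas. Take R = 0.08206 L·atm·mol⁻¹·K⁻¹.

P ≈ 65.75 atm

P = nRT/(V − nb) − a n²/V²
nRT/(V − nb) = (1.22)(0.08206)(545)/(0.8581 − 1.22×0.02386) = 54.562/0.82899 = 65.817 atm
a n²/V² = (0.03373)(1.22)²/(0.8581)² = 0.068181 atm
P = 65.817 − 0.068181 = 65.75 atm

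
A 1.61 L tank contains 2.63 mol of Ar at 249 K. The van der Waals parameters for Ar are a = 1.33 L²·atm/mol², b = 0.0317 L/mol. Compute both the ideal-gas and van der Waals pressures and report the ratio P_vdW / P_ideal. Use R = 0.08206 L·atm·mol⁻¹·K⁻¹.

P_vdW / P_ideal ≈ 0.9483

Ideal: P_ideal = nRT/V = (2.63)(0.08206)(249)/1.61 = 33.3780 atm
vdW: P = nRT/(V − nb) − a n²/V² = 53.7386/1.52663 − 9.19948/2.59210 = 35.2008 − 3.54905 = 31.6518 atm
Ratio = 31.6518/33.3780 = 0.9483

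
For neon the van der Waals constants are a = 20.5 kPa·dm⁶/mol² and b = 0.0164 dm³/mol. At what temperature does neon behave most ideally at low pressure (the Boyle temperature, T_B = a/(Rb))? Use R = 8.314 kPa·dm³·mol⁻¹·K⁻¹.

For a van der Waals gas the second virial coefficient B₂ = b − a/(RT) vanishes at T_B = a/(Rb).
T_B = 20.5/(8.314×0.0164) = 20.5/0.13635 = 150.3 K

T_B ≈ 150.3 K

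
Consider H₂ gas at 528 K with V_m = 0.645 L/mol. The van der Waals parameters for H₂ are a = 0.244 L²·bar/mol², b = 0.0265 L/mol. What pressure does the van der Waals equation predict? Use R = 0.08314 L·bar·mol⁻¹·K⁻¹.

P = RT/(V_m − b) − a/V_m²
RT/(V_m − b) = (0.08314)(528)/(0.645 − 0.0265) = 43.898/0.61850 = 70.975 bar
a/V_m² = 0.244/(0.645)² = 0.58650 bar
P = 70.975 − 0.58650 = 70.39 bar

P ≈ 70.39 bar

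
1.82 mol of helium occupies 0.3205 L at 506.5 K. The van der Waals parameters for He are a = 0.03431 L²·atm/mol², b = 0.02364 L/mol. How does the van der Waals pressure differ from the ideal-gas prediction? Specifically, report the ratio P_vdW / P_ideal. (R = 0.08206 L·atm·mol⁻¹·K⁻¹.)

Ideal: P_ideal = nRT/V = (1.82)(0.08206)(506.5)/0.3205 = 236.023 atm
vdW: P = nRT/(V − nb) − a n²/V² = 75.6454/0.277475 − 0.113648/0.102720 = 272.621 − 1.10639 = 271.515 atm
Ratio = 271.515/236.023 = 1.150

P_vdW / P_ideal ≈ 1.150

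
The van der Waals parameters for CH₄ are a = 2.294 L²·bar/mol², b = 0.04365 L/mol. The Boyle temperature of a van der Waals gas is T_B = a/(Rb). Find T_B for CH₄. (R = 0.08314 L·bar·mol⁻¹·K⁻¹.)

For a van der Waals gas the second virial coefficient B₂ = b − a/(RT) vanishes at T_B = a/(Rb).
T_B = 2.294/(0.08314×0.04365) = 2.294/0.0036291 = 632.1 K

T_B ≈ 632.1 K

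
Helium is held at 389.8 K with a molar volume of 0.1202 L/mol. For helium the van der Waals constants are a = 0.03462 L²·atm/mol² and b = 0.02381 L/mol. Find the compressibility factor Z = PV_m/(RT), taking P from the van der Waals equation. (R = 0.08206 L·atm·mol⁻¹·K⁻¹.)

Z ≈ 1.238

P = RT/(V_m − b) − a/V_m² = (0.08206)(389.8)/(0.1202 − 0.02381) − 0.03462/(0.1202)²
  = 31.987/0.096390 − 2.3962 = 331.85 − 2.3962 = 329.45 atm
Z = PV_m/(RT) = (329.45)(0.1202)/((0.08206)(389.8)) = 39.600/31.987 = 1.238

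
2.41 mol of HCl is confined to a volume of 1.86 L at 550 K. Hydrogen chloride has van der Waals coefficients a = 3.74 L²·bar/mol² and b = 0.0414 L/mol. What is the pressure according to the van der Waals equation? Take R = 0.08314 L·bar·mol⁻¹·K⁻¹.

P = nRT/(V − nb) − a n²/V²
nRT/(V − nb) = (2.41)(0.08314)(550)/(1.86 − 2.41×0.0414) = 110.20/1.7602 = 62.607 bar
a n²/V² = (3.74)(2.41)²/(1.86)² = 6.2788 bar
P = 62.607 − 6.2788 = 56.33 bar

P ≈ 56.33 bar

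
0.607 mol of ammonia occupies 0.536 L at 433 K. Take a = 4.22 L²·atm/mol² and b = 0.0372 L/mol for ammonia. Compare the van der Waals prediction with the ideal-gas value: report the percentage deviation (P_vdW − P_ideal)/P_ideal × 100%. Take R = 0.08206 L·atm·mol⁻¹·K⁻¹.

Ideal: P_ideal = nRT/V = (0.607)(0.08206)(433)/0.536 = 40.2386 atm
vdW: P = nRT/(V − nb) − a n²/V² = 21.5679/0.513420 − 1.55485/0.287296 = 42.0083 − 5.41201 = 36.5963 atm
% deviation = (36.5963 − 40.2386)/40.2386 × 100% = -9.05%

-9.05 %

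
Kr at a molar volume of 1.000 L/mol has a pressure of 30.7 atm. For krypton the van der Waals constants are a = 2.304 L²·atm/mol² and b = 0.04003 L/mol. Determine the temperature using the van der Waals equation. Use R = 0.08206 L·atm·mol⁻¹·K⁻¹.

T = (P + a/V_m²)(V_m − b)/R
P + a/V_m² = 30.7 + 2.304/(1.000)² = 33.004 atm
V_m − b = 1.000 − 0.04003 = 0.95997 L/mol
T = (33.004)(0.95997)/0.08206 = 386.1 K

T ≈ 386.1 K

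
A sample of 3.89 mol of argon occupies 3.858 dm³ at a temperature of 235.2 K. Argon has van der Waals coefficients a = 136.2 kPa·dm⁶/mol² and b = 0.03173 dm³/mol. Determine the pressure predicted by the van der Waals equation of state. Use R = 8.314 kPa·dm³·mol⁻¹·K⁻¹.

P ≈ 1898 kPa

P = nRT/(V − nb) − a n²/V²
nRT/(V − nb) = (3.89)(8.314)(235.2)/(3.858 − 3.89×0.03173) = 7606.7/3.7346 = 2036.8 kPa
a n²/V² = (136.2)(3.89)²/(3.858)² = 138.47 kPa
P = 2036.8 − 138.47 = 1898 kPa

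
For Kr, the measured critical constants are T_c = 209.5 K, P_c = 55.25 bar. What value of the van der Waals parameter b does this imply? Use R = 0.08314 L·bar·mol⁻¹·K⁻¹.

b ≈ 0.03941 L/mol

From T_c = 8a/(27Rb) and P_c = a/(27b²): b = R T_c/(8 P_c).
b = (0.08314)(209.5)/(8×55.25) = 17.418/442.00 = 0.03941 L/mol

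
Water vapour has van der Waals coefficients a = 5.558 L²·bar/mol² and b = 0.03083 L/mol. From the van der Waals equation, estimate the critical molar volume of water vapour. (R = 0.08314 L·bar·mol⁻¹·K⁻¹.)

V_m,c ≈ 0.09249 L/mol

For a van der Waals gas, V_m,c = 3b.
V_m,c = 3×0.03083 = 0.09249 L/mol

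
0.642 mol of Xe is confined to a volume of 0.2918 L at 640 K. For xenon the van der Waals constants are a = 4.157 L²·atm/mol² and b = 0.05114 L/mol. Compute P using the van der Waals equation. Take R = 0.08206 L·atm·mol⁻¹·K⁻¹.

P = nRT/(V − nb) − a n²/V²
nRT/(V − nb) = (0.642)(0.08206)(640)/(0.2918 − 0.642×0.05114) = 33.717/0.25897 = 130.20 atm
a n²/V² = (4.157)(0.642)²/(0.2918)² = 20.122 atm
P = 130.20 − 20.122 = 110.1 atm

P ≈ 110.1 atm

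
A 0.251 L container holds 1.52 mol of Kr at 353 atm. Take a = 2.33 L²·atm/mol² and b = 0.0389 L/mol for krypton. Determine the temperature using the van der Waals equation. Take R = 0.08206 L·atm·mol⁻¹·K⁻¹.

T = (P + a n²/V²)(V − nb)/(nR)
P + a n²/V² = 353 + (2.33)(1.52)²/(0.251)² = 438.45 atm
V − nb = 0.251 − (1.52)(0.0389) = 0.19187 L
T = (438.45)(0.19187)/((1.52)(0.08206)) = 674.5 K

T ≈ 674.5 K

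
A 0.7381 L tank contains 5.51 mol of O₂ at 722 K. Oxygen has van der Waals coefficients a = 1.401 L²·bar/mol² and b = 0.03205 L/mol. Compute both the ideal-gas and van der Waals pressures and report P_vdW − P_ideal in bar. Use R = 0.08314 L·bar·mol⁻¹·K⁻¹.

Ideal: P_ideal = nRT/V = (5.51)(0.08314)(722)/0.7381 = 448.109 bar
vdW: P = nRT/(V − nb) − a n²/V² = 330.749/0.561505 − 42.5345/0.544792 = 589.040 − 78.0748 = 510.965 bar
ΔP = 510.965 − 448.109 = 62.86 bar

ΔP ≈ 62.86 bar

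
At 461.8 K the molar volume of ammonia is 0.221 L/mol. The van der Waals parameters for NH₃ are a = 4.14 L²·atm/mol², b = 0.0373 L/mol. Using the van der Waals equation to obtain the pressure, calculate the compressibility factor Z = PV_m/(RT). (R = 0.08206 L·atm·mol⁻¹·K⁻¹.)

Z ≈ 0.7087

P = RT/(V_m − b) − a/V_m² = (0.08206)(461.8)/(0.221 − 0.0373) − 4.14/(0.221)²
  = 37.895/0.18370 − 84.765 = 206.29 − 84.765 = 121.53 atm
Z = PV_m/(RT) = (121.53)(0.221)/((0.08206)(461.8)) = 26.858/37.895 = 0.7087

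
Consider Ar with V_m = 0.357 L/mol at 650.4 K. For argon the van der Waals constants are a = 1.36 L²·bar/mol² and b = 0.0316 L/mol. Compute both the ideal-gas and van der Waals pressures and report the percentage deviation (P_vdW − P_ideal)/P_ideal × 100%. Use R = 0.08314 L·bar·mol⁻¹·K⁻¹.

Ideal: P_ideal = RT/V_m = (0.08314)(650.4)/0.357 = 151.469 bar
vdW: P = RT/(V_m − b) − a/V_m² = 54.0743/0.325400 − 1.36/0.127449 = 166.178 − 10.6709 = 155.507 bar
% deviation = (155.507 − 151.469)/151.469 × 100% = 2.67%

2.67 %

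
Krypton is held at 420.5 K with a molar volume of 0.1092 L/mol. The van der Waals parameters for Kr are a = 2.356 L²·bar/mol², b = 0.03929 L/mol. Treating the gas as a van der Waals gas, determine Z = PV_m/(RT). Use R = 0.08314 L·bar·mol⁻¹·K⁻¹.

P = RT/(V_m − b) − a/V_m² = (0.08314)(420.5)/(0.1092 − 0.03929) − 2.356/(0.1092)²
  = 34.960/0.069910 − 197.57 = 500.07 − 197.57 = 302.50 bar
Z = PV_m/(RT) = (302.50)(0.1092)/((0.08314)(420.5)) = 33.033/34.960 = 0.9449

Z ≈ 0.9449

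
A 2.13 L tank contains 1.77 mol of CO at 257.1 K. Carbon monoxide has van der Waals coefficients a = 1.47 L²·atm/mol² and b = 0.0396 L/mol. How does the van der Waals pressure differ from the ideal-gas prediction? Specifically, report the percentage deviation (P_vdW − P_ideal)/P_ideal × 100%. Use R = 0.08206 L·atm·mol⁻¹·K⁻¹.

-2.39 %

Ideal: P_ideal = nRT/V = (1.77)(0.08206)(257.1)/2.13 = 17.5318 atm
vdW: P = nRT/(V − nb) − a n²/V² = 37.3428/2.05991 − 4.60536/4.53690 = 18.1284 − 1.01509 = 17.1133 atm
% deviation = (17.1133 − 17.5318)/17.5318 × 100% = -2.39%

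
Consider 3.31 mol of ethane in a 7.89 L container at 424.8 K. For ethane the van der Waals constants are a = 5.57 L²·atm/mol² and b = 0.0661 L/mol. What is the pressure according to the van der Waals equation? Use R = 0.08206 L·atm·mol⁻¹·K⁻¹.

P ≈ 14.06 atm

P = nRT/(V − nb) − a n²/V²
nRT/(V − nb) = (3.31)(0.08206)(424.8)/(7.89 − 3.31×0.0661) = 115.38/7.6712 = 15.041 atm
a n²/V² = (5.57)(3.31)²/(7.89)² = 0.98030 atm
P = 15.041 − 0.98030 = 14.06 atm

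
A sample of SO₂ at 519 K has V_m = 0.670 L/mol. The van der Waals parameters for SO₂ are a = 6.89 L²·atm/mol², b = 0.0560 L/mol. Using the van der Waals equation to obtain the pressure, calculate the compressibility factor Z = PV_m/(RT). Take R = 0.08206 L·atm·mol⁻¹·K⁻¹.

P = RT/(V_m − b) − a/V_m² = (0.08206)(519)/(0.670 − 0.0560) − 6.89/(0.670)²
  = 42.589/0.61400 − 15.349 = 69.363 − 15.349 = 54.014 atm
Z = PV_m/(RT) = (54.014)(0.670)/((0.08206)(519)) = 36.189/42.589 = 0.8497

Z ≈ 0.8497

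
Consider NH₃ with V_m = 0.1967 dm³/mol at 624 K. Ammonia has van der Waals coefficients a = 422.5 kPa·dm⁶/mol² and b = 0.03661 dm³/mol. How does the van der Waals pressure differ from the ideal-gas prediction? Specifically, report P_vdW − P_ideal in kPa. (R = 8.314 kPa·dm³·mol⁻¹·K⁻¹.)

ΔP ≈ -4888 kPa

Ideal: P_ideal = RT/V_m = (8.314)(624)/0.1967 = 26374.9 kPa
vdW: P = RT/(V_m − b) − a/V_m² = 5187.94/0.160090 − 422.5/0.0386909 = 32406.4 − 10919.9 = 21486.5 kPa
ΔP = 21486.5 − 26374.9 = -4888 kPa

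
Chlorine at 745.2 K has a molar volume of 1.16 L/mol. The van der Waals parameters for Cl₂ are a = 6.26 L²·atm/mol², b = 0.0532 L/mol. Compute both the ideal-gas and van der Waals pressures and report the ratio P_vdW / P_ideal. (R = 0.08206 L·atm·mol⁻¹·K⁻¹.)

P_vdW / P_ideal ≈ 0.9598

Ideal: P_ideal = RT/V_m = (0.08206)(745.2)/1.16 = 52.7165 atm
vdW: P = RT/(V_m − b) − a/V_m² = 61.1511/1.10680 − 6.26/1.34560 = 55.2504 − 4.65220 = 50.5982 atm
Ratio = 50.5982/52.7165 = 0.9598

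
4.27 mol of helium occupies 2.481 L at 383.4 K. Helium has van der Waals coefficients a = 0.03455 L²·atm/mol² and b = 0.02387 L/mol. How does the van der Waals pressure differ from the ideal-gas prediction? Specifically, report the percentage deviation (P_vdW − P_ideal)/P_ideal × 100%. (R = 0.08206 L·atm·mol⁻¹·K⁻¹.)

4.10 %

Ideal: P_ideal = nRT/V = (4.27)(0.08206)(383.4)/2.481 = 54.1483 atm
vdW: P = nRT/(V − nb) − a n²/V² = 134.342/2.37908 − 0.629947/6.15536 = 56.4680 − 0.102341 = 56.3657 atm
% deviation = (56.3657 − 54.1483)/54.1483 × 100% = 4.10%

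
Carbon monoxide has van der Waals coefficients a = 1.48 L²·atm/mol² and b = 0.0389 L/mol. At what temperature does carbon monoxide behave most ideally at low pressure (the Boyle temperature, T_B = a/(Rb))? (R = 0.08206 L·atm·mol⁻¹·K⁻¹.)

T_B ≈ 463.6 K

For a van der Waals gas the second virial coefficient B₂ = b − a/(RT) vanishes at T_B = a/(Rb).
T_B = 1.48/(0.08206×0.0389) = 1.48/0.0031921 = 463.6 K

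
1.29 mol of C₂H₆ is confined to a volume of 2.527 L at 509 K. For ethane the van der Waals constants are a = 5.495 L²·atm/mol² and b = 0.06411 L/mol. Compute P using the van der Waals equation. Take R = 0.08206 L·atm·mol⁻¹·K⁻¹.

P ≈ 20.61 atm

P = nRT/(V − nb) − a n²/V²
nRT/(V − nb) = (1.29)(0.08206)(509)/(2.527 − 1.29×0.06411) = 53.881/2.4443 = 22.044 atm
a n²/V² = (5.495)(1.29)²/(2.527)² = 1.4320 atm
P = 22.044 − 1.4320 = 20.61 atm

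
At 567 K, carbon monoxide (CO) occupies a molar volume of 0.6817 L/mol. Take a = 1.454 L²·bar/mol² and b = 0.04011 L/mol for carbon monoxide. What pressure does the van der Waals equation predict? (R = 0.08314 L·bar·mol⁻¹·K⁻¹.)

P = RT/(V_m − b) − a/V_m²
RT/(V_m − b) = (0.08314)(567)/(0.6817 − 0.04011) = 47.140/0.64159 = 73.474 bar
a/V_m² = 1.454/(0.6817)² = 3.1288 bar
P = 73.474 − 3.1288 = 70.35 bar

P ≈ 70.35 bar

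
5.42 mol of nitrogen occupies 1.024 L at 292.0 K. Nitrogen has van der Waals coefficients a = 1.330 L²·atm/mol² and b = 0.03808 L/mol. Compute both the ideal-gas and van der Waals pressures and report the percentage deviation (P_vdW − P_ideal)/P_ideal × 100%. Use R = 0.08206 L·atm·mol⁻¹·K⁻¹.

Ideal: P_ideal = nRT/V = (5.42)(0.08206)(292.0)/1.024 = 126.828 atm
vdW: P = nRT/(V − nb) − a n²/V² = 129.871/0.817606 − 39.0706/1.04858 = 158.843 − 37.2605 = 121.583 atm
% deviation = (121.583 − 126.828)/126.828 × 100% = -4.14%

-4.14 %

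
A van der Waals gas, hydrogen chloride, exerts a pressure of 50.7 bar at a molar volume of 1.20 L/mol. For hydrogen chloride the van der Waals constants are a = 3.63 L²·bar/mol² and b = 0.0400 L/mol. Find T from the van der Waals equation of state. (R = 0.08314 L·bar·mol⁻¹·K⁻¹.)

T = (P + a/V_m²)(V_m − b)/R
P + a/V_m² = 50.7 + 3.63/(1.20)² = 53.221 bar
V_m − b = 1.20 − 0.0400 = 1.1600 L/mol
T = (53.221)(1.1600)/0.08314 = 742.6 K

T ≈ 742.6 K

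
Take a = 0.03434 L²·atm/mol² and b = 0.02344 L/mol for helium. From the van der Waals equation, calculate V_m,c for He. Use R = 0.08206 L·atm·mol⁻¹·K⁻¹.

For a van der Waals gas, V_m,c = 3b.
V_m,c = 3×0.02344 = 0.07032 L/mol

V_m,c ≈ 0.07032 L/mol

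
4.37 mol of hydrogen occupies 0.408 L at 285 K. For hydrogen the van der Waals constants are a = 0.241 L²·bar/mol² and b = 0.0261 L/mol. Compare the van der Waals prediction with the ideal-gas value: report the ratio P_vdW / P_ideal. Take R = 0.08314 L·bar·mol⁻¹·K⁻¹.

Ideal: P_ideal = nRT/V = (4.37)(0.08314)(285)/0.408 = 253.791 bar
vdW: P = nRT/(V − nb) − a n²/V² = 103.547/0.293943 − 4.60235/0.166464 = 352.269 − 27.6477 = 324.621 bar
Ratio = 324.621/253.791 = 1.279

P_vdW / P_ideal ≈ 1.279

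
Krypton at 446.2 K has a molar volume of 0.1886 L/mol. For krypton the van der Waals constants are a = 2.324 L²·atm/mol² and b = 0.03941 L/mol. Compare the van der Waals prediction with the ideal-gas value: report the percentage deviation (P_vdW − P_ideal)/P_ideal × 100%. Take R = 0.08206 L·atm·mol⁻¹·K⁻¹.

-7.24 %

Ideal: P_ideal = RT/V_m = (0.08206)(446.2)/0.1886 = 194.142 atm
vdW: P = RT/(V_m − b) − a/V_m² = 36.6152/0.149190 − 2.324/0.0355700 = 245.427 − 65.3360 = 180.091 atm
% deviation = (180.091 − 194.142)/194.142 × 100% = -7.24%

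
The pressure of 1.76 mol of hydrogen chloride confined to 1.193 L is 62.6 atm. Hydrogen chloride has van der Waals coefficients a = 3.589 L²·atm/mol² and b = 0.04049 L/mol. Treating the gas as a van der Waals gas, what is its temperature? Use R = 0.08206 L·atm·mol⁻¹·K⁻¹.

T ≈ 546.9 K

T = (P + a n²/V²)(V − nb)/(nR)
P + a n²/V² = 62.6 + (3.589)(1.76)²/(1.193)² = 70.411 atm
V − nb = 1.193 − (1.76)(0.04049) = 1.1217 L
T = (70.411)(1.1217)/((1.76)(0.08206)) = 546.9 K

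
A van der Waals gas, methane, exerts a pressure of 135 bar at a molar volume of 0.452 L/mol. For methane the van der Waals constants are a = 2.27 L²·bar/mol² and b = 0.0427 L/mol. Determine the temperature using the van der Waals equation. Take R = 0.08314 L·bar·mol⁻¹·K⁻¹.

T ≈ 719.3 K

T = (P + a/V_m²)(V_m − b)/R
P + a/V_m² = 135 + 2.27/(0.452)² = 146.11 bar
V_m − b = 0.452 − 0.0427 = 0.40930 L/mol
T = (146.11)(0.40930)/0.08314 = 719.3 K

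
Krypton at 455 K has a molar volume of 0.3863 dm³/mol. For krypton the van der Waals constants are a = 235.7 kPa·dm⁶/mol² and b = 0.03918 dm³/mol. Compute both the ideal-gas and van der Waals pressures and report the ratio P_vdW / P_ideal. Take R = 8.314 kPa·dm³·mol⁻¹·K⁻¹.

P_vdW / P_ideal ≈ 0.9516

Ideal: P_ideal = RT/V_m = (8.314)(455)/0.3863 = 9792.57 kPa
vdW: P = RT/(V_m − b) − a/V_m² = 3782.87/0.347120 − 235.7/0.149228 = 10897.9 − 1579.46 = 9318.4 kPa
Ratio = 9318.4/9792.57 = 0.9516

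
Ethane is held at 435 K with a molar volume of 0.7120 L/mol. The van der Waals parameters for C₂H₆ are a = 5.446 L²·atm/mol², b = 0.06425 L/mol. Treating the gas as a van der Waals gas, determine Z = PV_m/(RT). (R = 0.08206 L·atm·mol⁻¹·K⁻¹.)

P = RT/(V_m − b) − a/V_m² = (0.08206)(435)/(0.7120 − 0.06425) − 5.446/(0.7120)²
  = 35.696/0.64775 − 10.743 = 55.108 − 10.743 = 44.365 atm
Z = PV_m/(RT) = (44.365)(0.7120)/((0.08206)(435)) = 31.588/35.696 = 0.8849

Z ≈ 0.8849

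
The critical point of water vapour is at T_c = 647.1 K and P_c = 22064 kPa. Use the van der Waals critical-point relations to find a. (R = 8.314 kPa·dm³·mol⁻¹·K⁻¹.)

From T_c = 8a/(27Rb) and P_c = a/(27b²): a = 27 R² T_c²/(64 P_c).
a = 27×(8.314)²×(647.1)²/(64×22064) = 781495720/1412096 = 553.4 kPa·dm⁶/mol²

a ≈ 553.4 kPa·dm⁶/mol²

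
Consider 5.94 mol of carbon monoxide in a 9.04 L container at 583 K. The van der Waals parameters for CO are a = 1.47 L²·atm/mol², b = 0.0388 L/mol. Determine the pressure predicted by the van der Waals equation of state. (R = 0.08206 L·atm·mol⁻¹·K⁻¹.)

P ≈ 31.62 atm

P = nRT/(V − nb) − a n²/V²
nRT/(V − nb) = (5.94)(0.08206)(583)/(9.04 − 5.94×0.0388) = 284.18/8.8095 = 32.258 atm
a n²/V² = (1.47)(5.94)²/(9.04)² = 0.63468 atm
P = 32.258 − 0.63468 = 31.62 atm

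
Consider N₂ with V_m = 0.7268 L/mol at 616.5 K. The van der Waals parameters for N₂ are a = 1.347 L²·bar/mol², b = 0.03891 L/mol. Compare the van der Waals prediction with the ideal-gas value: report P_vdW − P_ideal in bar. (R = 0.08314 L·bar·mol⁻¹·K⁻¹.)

ΔP ≈ 1.439 bar

Ideal: P_ideal = RT/V_m = (0.08314)(616.5)/0.7268 = 70.5226 bar
vdW: P = RT/(V_m − b) − a/V_m² = 51.2558/0.687890 − 1.347/0.528238 = 74.5116 − 2.54999 = 71.9616 bar
ΔP = 71.9616 − 70.5226 = 1.439 bar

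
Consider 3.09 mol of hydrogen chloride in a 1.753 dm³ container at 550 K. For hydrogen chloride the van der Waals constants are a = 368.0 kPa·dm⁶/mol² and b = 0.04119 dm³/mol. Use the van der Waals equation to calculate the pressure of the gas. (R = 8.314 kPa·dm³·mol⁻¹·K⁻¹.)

P ≈ 7548 kPa

P = nRT/(V − nb) − a n²/V²
nRT/(V − nb) = (3.09)(8.314)(550)/(1.753 − 3.09×0.04119) = 14130/1.6257 = 8691.6 kPa
a n²/V² = (368.0)(3.09)²/(1.753)² = 1143.4 kPa
P = 8691.6 − 1143.4 = 7548 kPa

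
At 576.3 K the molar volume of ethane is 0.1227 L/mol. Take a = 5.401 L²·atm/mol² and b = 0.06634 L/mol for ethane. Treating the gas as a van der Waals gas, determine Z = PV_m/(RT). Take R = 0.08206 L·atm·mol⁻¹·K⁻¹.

P = RT/(V_m − b) − a/V_m² = (0.08206)(576.3)/(0.1227 − 0.06634) − 5.401/(0.1227)²
  = 47.291/0.056360 − 358.74 = 839.09 − 358.74 = 480.35 atm
Z = PV_m/(RT) = (480.35)(0.1227)/((0.08206)(576.3)) = 58.939/47.291 = 1.246

Z ≈ 1.246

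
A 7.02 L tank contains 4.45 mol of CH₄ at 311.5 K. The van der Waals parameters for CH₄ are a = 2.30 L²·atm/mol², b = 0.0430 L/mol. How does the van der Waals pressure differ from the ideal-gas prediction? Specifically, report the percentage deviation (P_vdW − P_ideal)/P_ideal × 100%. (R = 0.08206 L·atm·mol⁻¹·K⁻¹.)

-2.90 %

Ideal: P_ideal = nRT/V = (4.45)(0.08206)(311.5)/7.02 = 16.2036 atm
vdW: P = nRT/(V − nb) − a n²/V² = 113.750/6.82865 − 45.5458/49.2804 = 16.6578 − 0.924217 = 15.7336 atm
% deviation = (15.7336 − 16.2036)/16.2036 × 100% = -2.90%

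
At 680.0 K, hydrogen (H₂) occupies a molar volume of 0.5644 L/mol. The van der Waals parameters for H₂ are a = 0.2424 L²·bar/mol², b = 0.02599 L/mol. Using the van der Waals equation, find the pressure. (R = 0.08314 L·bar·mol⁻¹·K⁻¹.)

P = RT/(V_m − b) − a/V_m²
RT/(V_m − b) = (0.08314)(680.0)/(0.5644 − 0.02599) = 56.535/0.53841 = 105.00 bar
a/V_m² = 0.2424/(0.5644)² = 0.76095 bar
P = 105.00 − 0.76095 = 104.2 bar

P ≈ 104.2 bar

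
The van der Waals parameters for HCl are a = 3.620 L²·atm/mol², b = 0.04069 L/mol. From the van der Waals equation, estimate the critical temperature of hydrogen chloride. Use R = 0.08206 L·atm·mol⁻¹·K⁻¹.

T_c ≈ 321.2 K

For a van der Waals gas, T_c = 8a/(27Rb).
T_c = 8×3.620/(27×0.08206×0.04069) = 28.960/0.090154 = 321.2 K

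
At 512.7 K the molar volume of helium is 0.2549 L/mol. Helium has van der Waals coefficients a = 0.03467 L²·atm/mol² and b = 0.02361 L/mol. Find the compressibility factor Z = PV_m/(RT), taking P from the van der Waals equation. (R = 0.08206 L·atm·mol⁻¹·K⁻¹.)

P = RT/(V_m − b) − a/V_m² = (0.08206)(512.7)/(0.2549 − 0.02361) − 0.03467/(0.2549)²
  = 42.072/0.23129 − 0.53360 = 181.90 − 0.53360 = 181.37 atm
Z = PV_m/(RT) = (181.37)(0.2549)/((0.08206)(512.7)) = 46.231/42.072 = 1.099

Z ≈ 1.099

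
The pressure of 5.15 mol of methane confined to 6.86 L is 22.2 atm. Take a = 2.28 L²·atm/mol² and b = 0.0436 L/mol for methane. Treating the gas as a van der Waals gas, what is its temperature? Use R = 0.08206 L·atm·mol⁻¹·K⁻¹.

T = (P + a n²/V²)(V − nb)/(nR)
P + a n²/V² = 22.2 + (2.28)(5.15)²/(6.86)² = 23.485 atm
V − nb = 6.86 − (5.15)(0.0436) = 6.6355 L
T = (23.485)(6.6355)/((5.15)(0.08206)) = 368.7 K

T ≈ 368.7 K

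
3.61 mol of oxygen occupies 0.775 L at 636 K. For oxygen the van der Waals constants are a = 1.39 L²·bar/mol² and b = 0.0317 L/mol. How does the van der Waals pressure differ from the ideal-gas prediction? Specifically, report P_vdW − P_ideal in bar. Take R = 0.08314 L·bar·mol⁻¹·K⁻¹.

Ideal: P_ideal = nRT/V = (3.61)(0.08314)(636)/0.775 = 246.305 bar
vdW: P = nRT/(V − nb) − a n²/V² = 190.886/0.660563 − 18.1146/0.600625 = 288.975 − 30.1596 = 258.815 bar
ΔP = 258.815 − 246.305 = 12.51 bar

ΔP ≈ 12.51 bar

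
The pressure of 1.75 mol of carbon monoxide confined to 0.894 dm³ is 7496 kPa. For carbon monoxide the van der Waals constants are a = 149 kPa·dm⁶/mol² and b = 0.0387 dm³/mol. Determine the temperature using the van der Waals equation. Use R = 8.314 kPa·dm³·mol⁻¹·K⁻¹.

T = (P + a n²/V²)(V − nb)/(nR)
P + a n²/V² = 7496 + (149)(1.75)²/(0.894)² = 8066.9 kPa
V − nb = 0.894 − (1.75)(0.0387) = 0.82628 dm³
T = (8066.9)(0.82628)/((1.75)(8.314)) = 458.1 K

T ≈ 458.1 K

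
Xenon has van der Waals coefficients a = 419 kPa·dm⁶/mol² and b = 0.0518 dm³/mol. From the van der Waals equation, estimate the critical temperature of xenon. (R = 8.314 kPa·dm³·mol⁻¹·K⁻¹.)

T_c ≈ 288.3 K

For a van der Waals gas, T_c = 8a/(27Rb).
T_c = 8×419/(27×8.314×0.0518) = 3352.0/11.628 = 288.3 K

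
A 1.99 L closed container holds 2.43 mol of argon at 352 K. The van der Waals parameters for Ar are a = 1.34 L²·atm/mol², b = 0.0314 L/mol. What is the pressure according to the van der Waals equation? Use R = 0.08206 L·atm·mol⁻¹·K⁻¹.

P = nRT/(V − nb) − a n²/V²
nRT/(V − nb) = (2.43)(0.08206)(352)/(1.99 − 2.43×0.0314) = 70.191/1.9137 = 36.678 atm
a n²/V² = (1.34)(2.43)²/(1.99)² = 1.9981 atm
P = 36.678 − 1.9981 = 34.68 atm

P ≈ 34.68 atm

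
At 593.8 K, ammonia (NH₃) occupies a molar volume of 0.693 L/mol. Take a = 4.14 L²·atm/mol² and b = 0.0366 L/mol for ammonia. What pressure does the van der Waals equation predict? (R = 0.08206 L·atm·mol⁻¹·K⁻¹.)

P ≈ 65.61 atm

P = RT/(V_m − b) − a/V_m²
RT/(V_m − b) = (0.08206)(593.8)/(0.693 − 0.0366) = 48.727/0.65640 = 74.234 atm
a/V_m² = 4.14/(0.693)² = 8.6205 atm
P = 74.234 − 8.6205 = 65.61 atm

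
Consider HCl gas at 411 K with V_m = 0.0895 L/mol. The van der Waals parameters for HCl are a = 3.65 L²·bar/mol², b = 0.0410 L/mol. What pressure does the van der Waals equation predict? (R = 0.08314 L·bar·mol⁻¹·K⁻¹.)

P = RT/(V_m − b) − a/V_m²
RT/(V_m − b) = (0.08314)(411)/(0.0895 − 0.0410) = 34.171/0.048500 = 704.56 bar
a/V_m² = 3.65/(0.0895)² = 455.67 bar
P = 704.56 − 455.67 = 248.9 bar

P ≈ 248.9 bar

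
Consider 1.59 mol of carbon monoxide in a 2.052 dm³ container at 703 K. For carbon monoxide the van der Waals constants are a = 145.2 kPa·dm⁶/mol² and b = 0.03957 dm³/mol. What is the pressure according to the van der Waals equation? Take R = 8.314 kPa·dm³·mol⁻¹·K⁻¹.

P = nRT/(V − nb) − a n²/V²
nRT/(V − nb) = (1.59)(8.314)(703)/(2.052 − 1.59×0.03957) = 9293.1/1.9891 = 4672.0 kPa
a n²/V² = (145.2)(1.59)²/(2.052)² = 87.178 kPa
P = 4672.0 − 87.178 = 4585 kPa

P ≈ 4585 kPa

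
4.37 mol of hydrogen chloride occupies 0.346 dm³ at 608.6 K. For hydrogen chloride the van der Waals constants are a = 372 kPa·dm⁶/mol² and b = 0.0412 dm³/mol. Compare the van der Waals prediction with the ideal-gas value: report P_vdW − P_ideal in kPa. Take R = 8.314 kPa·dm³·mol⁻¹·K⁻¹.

Ideal: P_ideal = nRT/V = (4.37)(8.314)(608.6)/0.346 = 63906.8 kPa
vdW: P = nRT/(V − nb) − a n²/V² = 22111.8/0.165956 − 7104.05/0.119716 = 133239 − 59340.9 = 73898 kPa
ΔP = 73898 − 63906.8 = 9990 kPa

ΔP ≈ 9990 kPa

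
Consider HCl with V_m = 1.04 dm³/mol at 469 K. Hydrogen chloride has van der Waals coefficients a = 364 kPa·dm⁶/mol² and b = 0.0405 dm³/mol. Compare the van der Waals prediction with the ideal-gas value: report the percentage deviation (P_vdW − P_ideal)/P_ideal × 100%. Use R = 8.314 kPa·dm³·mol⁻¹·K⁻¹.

-4.92 %

Ideal: P_ideal = RT/V_m = (8.314)(469)/1.04 = 3749.29 kPa
vdW: P = RT/(V_m − b) − a/V_m² = 3899.27/0.999500 − 364/1.08160 = 3901.22 − 336.538 = 3564.68 kPa
% deviation = (3564.68 − 3749.29)/3749.29 × 100% = -4.92%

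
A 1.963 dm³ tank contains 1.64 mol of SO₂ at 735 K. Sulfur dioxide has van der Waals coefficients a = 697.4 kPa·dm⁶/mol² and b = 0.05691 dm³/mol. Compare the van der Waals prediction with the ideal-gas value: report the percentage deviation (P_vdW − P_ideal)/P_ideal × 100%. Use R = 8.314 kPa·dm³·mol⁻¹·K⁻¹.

-4.54 %

Ideal: P_ideal = nRT/V = (1.64)(8.314)(735)/1.963 = 5105.30 kPa
vdW: P = nRT/(V − nb) − a n²/V² = 10021.7/1.86967 − 1875.73/3.85337 = 5360.14 − 486.777 = 4873.36 kPa
% deviation = (4873.36 − 5105.30)/5105.30 × 100% = -4.54%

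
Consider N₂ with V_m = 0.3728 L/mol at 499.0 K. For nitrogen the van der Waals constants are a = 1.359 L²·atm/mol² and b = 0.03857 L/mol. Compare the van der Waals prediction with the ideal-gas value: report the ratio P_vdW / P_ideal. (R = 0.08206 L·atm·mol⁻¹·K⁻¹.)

Ideal: P_ideal = RT/V_m = (0.08206)(499.0)/0.3728 = 109.839 atm
vdW: P = RT/(V_m − b) − a/V_m² = 40.9479/0.334230 − 1.359/0.138980 = 122.514 − 9.77839 = 112.736 atm
Ratio = 112.736/109.839 = 1.026

P_vdW / P_ideal ≈ 1.026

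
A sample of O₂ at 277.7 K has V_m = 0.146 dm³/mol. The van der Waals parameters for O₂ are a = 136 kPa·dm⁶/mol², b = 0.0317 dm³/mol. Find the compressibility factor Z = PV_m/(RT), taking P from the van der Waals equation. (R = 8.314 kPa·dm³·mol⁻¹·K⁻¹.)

Z ≈ 0.8739

P = RT/(V_m − b) − a/V_m² = (8.314)(277.7)/(0.146 − 0.0317) − 136/(0.146)²
  = 2308.8/0.11430 − 6380.2 = 20199 − 6380.2 = 13819 kPa
Z = PV_m/(RT) = (13819)(0.146)/((8.314)(277.7)) = 2017.6/2308.8 = 0.8739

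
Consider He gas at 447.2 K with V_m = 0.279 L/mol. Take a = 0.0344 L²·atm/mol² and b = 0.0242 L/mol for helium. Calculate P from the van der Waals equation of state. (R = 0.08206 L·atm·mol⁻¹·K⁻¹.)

P = RT/(V_m − b) − a/V_m²
RT/(V_m − b) = (0.08206)(447.2)/(0.279 − 0.0242) = 36.697/0.25480 = 144.02 atm
a/V_m² = 0.0344/(0.279)² = 0.44193 atm
P = 144.02 − 0.44193 = 143.6 atm

P ≈ 143.6 atm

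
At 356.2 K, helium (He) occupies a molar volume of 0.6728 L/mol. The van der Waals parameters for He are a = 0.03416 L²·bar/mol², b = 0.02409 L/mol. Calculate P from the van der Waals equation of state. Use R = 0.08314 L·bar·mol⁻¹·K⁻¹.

P ≈ 45.58 bar

P = RT/(V_m − b) − a/V_m²
RT/(V_m − b) = (0.08314)(356.2)/(0.6728 − 0.02409) = 29.614/0.64871 = 45.651 bar
a/V_m² = 0.03416/(0.6728)² = 0.075465 bar
P = 45.651 − 0.075465 = 45.58 bar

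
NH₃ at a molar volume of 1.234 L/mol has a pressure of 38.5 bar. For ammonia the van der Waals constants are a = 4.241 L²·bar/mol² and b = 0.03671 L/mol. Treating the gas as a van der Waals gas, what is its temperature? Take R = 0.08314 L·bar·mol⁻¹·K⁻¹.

T = (P + a/V_m²)(V_m − b)/R
P + a/V_m² = 38.5 + 4.241/(1.234)² = 41.285 bar
V_m − b = 1.234 − 0.03671 = 1.1973 L/mol
T = (41.285)(1.1973)/0.08314 = 594.5 K

T ≈ 594.5 K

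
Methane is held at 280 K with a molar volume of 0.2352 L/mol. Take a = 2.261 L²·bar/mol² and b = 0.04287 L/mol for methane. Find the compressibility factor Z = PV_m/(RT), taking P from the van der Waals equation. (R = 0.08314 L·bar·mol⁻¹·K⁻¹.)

P = RT/(V_m − b) − a/V_m² = (0.08314)(280)/(0.2352 − 0.04287) − 2.261/(0.2352)²
  = 23.279/0.19233 − 40.872 = 121.04 − 40.872 = 80.17 bar
Z = PV_m/(RT) = (80.17)(0.2352)/((0.08314)(280)) = 18.856/23.279 = 0.8100

Z ≈ 0.8100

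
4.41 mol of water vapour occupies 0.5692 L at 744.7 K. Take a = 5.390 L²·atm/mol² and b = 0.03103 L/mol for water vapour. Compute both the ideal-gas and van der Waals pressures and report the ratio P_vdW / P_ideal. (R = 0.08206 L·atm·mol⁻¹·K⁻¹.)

Ideal: P_ideal = nRT/V = (4.41)(0.08206)(744.7)/0.5692 = 473.464 atm
vdW: P = nRT/(V − nb) − a n²/V² = 269.495/0.432358 − 104.825/0.323989 = 623.314 − 323.545 = 299.769 atm
Ratio = 299.769/473.464 = 0.6331

P_vdW / P_ideal ≈ 0.6331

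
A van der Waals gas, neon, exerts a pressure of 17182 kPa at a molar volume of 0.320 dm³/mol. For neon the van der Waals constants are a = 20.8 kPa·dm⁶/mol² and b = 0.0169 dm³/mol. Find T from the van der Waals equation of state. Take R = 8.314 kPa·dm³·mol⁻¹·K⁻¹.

T = (P + a/V_m²)(V_m − b)/R
P + a/V_m² = 17182 + 20.8/(0.320)² = 17385 kPa
V_m − b = 0.320 − 0.0169 = 0.30310 dm³/mol
T = (17385)(0.30310)/8.314 = 633.8 K

T ≈ 633.8 K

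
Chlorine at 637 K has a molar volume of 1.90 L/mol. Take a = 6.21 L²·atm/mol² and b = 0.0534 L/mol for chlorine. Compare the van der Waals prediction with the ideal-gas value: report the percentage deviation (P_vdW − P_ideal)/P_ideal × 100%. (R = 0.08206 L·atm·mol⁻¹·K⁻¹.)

-3.36 %

Ideal: P_ideal = RT/V_m = (0.08206)(637)/1.90 = 27.5117 atm
vdW: P = RT/(V_m − b) − a/V_m² = 52.2722/1.84660 − 6.21/3.61000 = 28.3073 − 1.72022 = 26.5871 atm
% deviation = (26.5871 − 27.5117)/27.5117 × 100% = -3.36%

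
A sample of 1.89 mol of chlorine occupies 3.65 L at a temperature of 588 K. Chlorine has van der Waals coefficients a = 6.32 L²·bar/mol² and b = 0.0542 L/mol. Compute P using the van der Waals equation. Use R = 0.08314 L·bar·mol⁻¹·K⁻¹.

P ≈ 24.35 bar

P = nRT/(V − nb) − a n²/V²
nRT/(V − nb) = (1.89)(0.08314)(588)/(3.65 − 1.89×0.0542) = 92.395/3.5476 = 26.044 bar
a n²/V² = (6.32)(1.89)²/(3.65)² = 1.6946 bar
P = 26.044 − 1.6946 = 24.35 bar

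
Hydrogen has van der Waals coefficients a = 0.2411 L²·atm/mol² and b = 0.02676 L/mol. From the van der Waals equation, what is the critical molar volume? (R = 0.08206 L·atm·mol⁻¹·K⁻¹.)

V_m,c ≈ 0.08028 L/mol

For a van der Waals gas, V_m,c = 3b.
V_m,c = 3×0.02676 = 0.08028 L/mol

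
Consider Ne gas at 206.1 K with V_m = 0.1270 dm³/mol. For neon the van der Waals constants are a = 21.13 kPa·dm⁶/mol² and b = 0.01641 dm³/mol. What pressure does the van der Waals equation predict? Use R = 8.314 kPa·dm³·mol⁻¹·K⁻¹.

P = RT/(V_m − b) − a/V_m²
RT/(V_m − b) = (8.314)(206.1)/(0.1270 − 0.01641) = 1713.5/0.11059 = 15494 kPa
a/V_m² = 21.13/(0.1270)² = 1310.1 kPa
P = 15494 − 1310.1 = 14184 kPa

P ≈ 14184 kPa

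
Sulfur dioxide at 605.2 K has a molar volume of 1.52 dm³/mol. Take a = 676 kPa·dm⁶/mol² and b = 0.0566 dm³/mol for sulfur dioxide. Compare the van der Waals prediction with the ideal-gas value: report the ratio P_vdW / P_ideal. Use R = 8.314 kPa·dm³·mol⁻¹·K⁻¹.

P_vdW / P_ideal ≈ 0.9503

Ideal: P_ideal = RT/V_m = (8.314)(605.2)/1.52 = 3310.28 kPa
vdW: P = RT/(V_m − b) − a/V_m² = 5031.63/1.46340 − 676/2.31040 = 3438.31 − 292.590 = 3145.72 kPa
Ratio = 3145.72/3310.28 = 0.9503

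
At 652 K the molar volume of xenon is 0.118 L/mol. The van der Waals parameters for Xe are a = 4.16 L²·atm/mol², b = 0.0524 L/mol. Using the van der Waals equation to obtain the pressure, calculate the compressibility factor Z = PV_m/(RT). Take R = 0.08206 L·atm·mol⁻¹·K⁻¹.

P = RT/(V_m − b) − a/V_m² = (0.08206)(652)/(0.118 − 0.0524) − 4.16/(0.118)²
  = 53.503/0.065600 − 298.76 = 815.59 − 298.76 = 516.83 atm
Z = PV_m/(RT) = (516.83)(0.118)/((0.08206)(652)) = 60.986/53.503 = 1.140

Z ≈ 1.140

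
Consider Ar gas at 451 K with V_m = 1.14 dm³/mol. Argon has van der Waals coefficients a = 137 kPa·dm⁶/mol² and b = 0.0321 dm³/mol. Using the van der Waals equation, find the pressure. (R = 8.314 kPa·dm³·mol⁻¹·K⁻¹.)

P ≈ 3279 kPa

P = RT/(V_m − b) − a/V_m²
RT/(V_m − b) = (8.314)(451)/(1.14 − 0.0321) = 3749.6/1.1079 = 3384.4 kPa
a/V_m² = 137/(1.14)² = 105.42 kPa
P = 3384.4 − 105.42 = 3279 kPa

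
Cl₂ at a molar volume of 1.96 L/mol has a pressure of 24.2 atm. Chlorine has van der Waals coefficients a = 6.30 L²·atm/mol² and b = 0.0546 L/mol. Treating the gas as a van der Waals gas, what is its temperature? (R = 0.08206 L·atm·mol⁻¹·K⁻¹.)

T = (P + a/V_m²)(V_m − b)/R
P + a/V_m² = 24.2 + 6.30/(1.96)² = 25.840 atm
V_m − b = 1.96 − 0.0546 = 1.9054 L/mol
T = (25.840)(1.9054)/0.08206 = 600.0 K

T ≈ 600.0 K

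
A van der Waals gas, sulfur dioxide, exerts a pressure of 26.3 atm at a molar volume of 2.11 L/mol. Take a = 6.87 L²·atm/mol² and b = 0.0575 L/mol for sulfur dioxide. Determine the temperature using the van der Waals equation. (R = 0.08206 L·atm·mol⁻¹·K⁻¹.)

T ≈ 696.4 K

T = (P + a/V_m²)(V_m − b)/R
P + a/V_m² = 26.3 + 6.87/(2.11)² = 27.843 atm
V_m − b = 2.11 − 0.0575 = 2.0525 L/mol
T = (27.843)(2.0525)/0.08206 = 696.4 K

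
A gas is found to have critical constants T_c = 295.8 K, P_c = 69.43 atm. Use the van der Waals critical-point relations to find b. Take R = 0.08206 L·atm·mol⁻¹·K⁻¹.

From T_c = 8a/(27Rb) and P_c = a/(27b²): b = R T_c/(8 P_c).
b = (0.08206)(295.8)/(8×69.43) = 24.273/555.44 = 0.04370 L/mol

b ≈ 0.04370 L/mol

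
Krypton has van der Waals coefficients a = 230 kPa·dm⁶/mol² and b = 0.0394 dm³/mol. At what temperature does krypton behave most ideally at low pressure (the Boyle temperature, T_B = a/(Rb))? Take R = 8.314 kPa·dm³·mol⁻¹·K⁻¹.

For a van der Waals gas the second virial coefficient B₂ = b − a/(RT) vanishes at T_B = a/(Rb).
T_B = 230/(8.314×0.0394) = 230/0.32757 = 702.1 K

T_B ≈ 702.1 K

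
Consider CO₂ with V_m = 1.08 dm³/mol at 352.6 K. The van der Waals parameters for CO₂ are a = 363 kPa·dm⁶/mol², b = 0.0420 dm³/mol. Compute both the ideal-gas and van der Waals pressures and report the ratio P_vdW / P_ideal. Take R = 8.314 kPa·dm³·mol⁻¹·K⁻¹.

Ideal: P_ideal = RT/V_m = (8.314)(352.6)/1.08 = 2714.37 kPa
vdW: P = RT/(V_m − b) − a/V_m² = 2931.52/1.03800 − 363/1.16640 = 2824.20 − 311.214 = 2512.99 kPa
Ratio = 2512.99/2714.37 = 0.9258

P_vdW / P_ideal ≈ 0.9258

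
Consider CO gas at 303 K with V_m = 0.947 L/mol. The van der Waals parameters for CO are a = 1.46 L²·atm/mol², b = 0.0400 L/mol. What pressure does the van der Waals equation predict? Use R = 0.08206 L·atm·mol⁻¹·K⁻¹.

P ≈ 25.79 atm

P = RT/(V_m − b) − a/V_m²
RT/(V_m − b) = (0.08206)(303)/(0.947 − 0.0400) = 24.864/0.90700 = 27.413 atm
a/V_m² = 1.46/(0.947)² = 1.6280 atm
P = 27.413 − 1.6280 = 25.79 atm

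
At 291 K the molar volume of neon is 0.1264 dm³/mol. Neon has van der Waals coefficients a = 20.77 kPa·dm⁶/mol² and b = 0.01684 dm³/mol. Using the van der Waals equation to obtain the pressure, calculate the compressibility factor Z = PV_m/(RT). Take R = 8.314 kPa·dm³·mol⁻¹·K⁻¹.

P = RT/(V_m − b) − a/V_m² = (8.314)(291)/(0.1264 − 0.01684) − 20.77/(0.1264)²
  = 2419.4/0.10956 − 1300.0 = 22083 − 1300.0 = 20783 kPa
Z = PV_m/(RT) = (20783)(0.1264)/((8.314)(291)) = 2627.0/2419.4 = 1.086

Z ≈ 1.086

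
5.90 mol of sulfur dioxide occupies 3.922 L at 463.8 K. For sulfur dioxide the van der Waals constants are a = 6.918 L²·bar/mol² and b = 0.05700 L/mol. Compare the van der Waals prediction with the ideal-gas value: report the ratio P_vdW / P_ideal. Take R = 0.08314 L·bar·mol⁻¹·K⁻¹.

Ideal: P_ideal = nRT/V = (5.90)(0.08314)(463.8)/3.922 = 58.0076 bar
vdW: P = nRT/(V − nb) − a n²/V² = 227.506/3.58570 − 240.816/15.3821 = 63.4481 − 15.6556 = 47.7925 bar
Ratio = 47.7925/58.0076 = 0.8239

P_vdW / P_ideal ≈ 0.8239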